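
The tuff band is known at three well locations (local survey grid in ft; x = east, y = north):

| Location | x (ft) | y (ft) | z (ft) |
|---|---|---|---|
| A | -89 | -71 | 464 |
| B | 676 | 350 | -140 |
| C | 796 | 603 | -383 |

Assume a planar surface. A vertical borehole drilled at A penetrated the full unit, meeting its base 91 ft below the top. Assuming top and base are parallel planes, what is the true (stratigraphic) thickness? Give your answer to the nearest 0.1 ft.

Two edge vectors: A→B = (765, 421, -604), A→C = (885, 674, -847).
Normal n = (A→B) × (A→C) = (50509, 113415, 143025).
So ∂z/∂x = −n_x/n_z = −0.35315 and ∂z/∂y = −n_y/n_z = −0.79297.
|∇z| = √(a²+b²) = 0.86806, so dip δ = arctan(0.86806) = 40.96°.
True thickness = vertical thickness × cos δ = 91 × cos 40.96° = 68.7 ft.

68.7 ft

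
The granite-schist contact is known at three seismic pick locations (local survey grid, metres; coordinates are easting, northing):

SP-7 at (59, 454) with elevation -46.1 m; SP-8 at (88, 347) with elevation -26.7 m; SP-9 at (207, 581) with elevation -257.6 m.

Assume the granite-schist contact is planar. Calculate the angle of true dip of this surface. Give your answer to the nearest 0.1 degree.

Let the plane be z = a·easting + b·northing + c.
SP-8−SP-7: 29a − 107b = 19.4;  SP-9−SP-7: 148a + 127b = −211.5.
Solving gives a = −1.03318, b = −0.46133.
Gradient magnitude |∇z| = √(a² + b²) = √(1.06747 + 0.21283) = 1.13150.
True dip = arctan(1.13150) = 48.5°, dipping toward ENE (azimuth ≈ 066°).

48.5°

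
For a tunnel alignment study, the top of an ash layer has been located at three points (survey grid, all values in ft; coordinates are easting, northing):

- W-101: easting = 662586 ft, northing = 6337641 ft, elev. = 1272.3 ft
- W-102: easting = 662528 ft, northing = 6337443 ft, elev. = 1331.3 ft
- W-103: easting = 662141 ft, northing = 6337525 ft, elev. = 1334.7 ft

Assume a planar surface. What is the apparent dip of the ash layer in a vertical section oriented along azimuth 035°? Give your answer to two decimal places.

14.93°

Two edge vectors: W-101→W-102 = (-58, -198, 59), W-101→W-103 = (-445, -116, 62.4).
Normal n = (W-101→W-102) × (W-101→W-103) = (-5511.2, -22635.8, -81382).
So ∂z/∂easting = −n_x/n_z = −0.06772 and ∂z/∂northing = −n_y/n_z = −0.27814.
Unit vector along 035° is (sin 35°, cos 35°) = (0.5736, 0.8192).
Slope in that direction = a·(0.5736) + b·(0.8192) = −0.26668.
Apparent dip = arctan|0.26668| = 14.93° (true dip is 16.0°, so apparent ≤ true as expected).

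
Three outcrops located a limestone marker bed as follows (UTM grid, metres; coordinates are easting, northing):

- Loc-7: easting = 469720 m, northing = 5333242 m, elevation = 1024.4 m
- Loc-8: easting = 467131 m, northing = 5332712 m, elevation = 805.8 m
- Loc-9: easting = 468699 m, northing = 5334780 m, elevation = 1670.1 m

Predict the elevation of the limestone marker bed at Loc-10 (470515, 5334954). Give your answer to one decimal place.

1740.6 m

Two edge vectors: Loc-7→Loc-8 = (-2589, -530, -218.6), Loc-7→Loc-9 = (-1021, 1538, 645.7).
Normal n = (Loc-7→Loc-8) × (Loc-7→Loc-9) = (-6014.2, 1894907.9, -4523012).
So ∂z/∂easting = −n_x/n_z = −0.001329689 and ∂z/∂northing = −n_y/n_z = 0.418948236.
Intercept c from Loc-7: 1024.4 + 624.58 − 2234352.33 = −2232703.35.
At (470515, 5334954): z = −625.6 + 2235069.6 − 2232703.35 = 1740.6 m.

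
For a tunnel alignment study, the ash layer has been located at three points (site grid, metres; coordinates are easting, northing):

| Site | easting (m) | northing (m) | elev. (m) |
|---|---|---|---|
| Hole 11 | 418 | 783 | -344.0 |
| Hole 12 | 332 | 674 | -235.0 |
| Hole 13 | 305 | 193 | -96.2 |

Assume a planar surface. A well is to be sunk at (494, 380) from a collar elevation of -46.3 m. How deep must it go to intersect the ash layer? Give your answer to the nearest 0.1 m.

277.1 m

Let the plane be z = a·easting + b·northing + c.
Hole 12−Hole 11: −86a − 109b = 109;  Hole 13−Hole 11: −113a − 590b = 247.8.
Solving gives a = −0.97077, b = −0.23407.
Then c = -344 − a·418 − b·783 = 245.06.
At (494, 380): z_contact = −479.56 − 88.95 + 245.06 = -323.45 m.
Depth below ground = -46.3 − (-323.45) = 277.1 m.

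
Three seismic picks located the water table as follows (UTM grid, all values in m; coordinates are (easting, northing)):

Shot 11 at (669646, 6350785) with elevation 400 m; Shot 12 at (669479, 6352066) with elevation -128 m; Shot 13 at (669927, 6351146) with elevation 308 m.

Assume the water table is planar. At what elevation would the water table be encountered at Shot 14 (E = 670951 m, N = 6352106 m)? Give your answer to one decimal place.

Two edge vectors: Shot 11→Shot 12 = (-167, 1281, -528), Shot 11→Shot 13 = (281, 361, -92).
Normal n = (Shot 11→Shot 12) × (Shot 11→Shot 13) = (72756, -163732, -420248).
So ∂z/∂E = −n_x/n_z = 0.173126344 and ∂z/∂N = −n_y/n_z = −0.389608041.
Intercept c from Shot 11: 400 − 115933.36 + 2474316.90 = 2358783.54.
At (670951, 6352106): z = 116159.3 − 2474831.6 + 2358783.54 = 111.3 m.

111.3 m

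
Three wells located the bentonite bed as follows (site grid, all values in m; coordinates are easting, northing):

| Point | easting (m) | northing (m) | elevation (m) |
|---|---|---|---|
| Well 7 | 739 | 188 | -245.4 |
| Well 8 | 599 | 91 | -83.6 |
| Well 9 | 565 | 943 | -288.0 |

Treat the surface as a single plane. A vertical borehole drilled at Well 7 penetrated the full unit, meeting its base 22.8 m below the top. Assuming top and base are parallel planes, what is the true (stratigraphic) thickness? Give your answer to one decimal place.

Two edge vectors: Well 7→Well 8 = (-140, -97, 161.8), Well 7→Well 9 = (-174, 755, -42.6).
Normal n = (Well 7→Well 8) × (Well 7→Well 9) = (-118026.8, -34117.2, -122578).
So ∂z/∂easting = −n_x/n_z = −0.96287 and ∂z/∂northing = −n_y/n_z = −0.27833.
|∇z| = √(a²+b²) = 1.00229, so dip δ = arctan(1.00229) = 45.07°.
True thickness = vertical thickness × cos δ = 22.8 × cos 45.07° = 16.1 m.

16.1 m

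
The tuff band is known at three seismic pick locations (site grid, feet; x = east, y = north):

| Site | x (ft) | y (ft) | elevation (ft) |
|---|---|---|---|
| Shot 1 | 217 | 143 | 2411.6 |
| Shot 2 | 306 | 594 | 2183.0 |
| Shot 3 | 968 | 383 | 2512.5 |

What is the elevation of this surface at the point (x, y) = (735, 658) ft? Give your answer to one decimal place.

2282.3 ft

Two edge vectors: Shot 1→Shot 2 = (89, 451, -228.6), Shot 1→Shot 3 = (751, 240, 100.9).
Normal n = (Shot 1→Shot 2) × (Shot 1→Shot 3) = (100369.9, -180658.7, -317341).
So ∂z/∂x = −n_x/n_z = 0.31628 and ∂z/∂y = −n_y/n_z = −0.56929.
Intercept c from Shot 1: 2411.6 − 68.63 + 81.41 = 2424.37.
At (735, 658): z = 232.5 − 374.6 + 2424.37 = 2282.3 ft.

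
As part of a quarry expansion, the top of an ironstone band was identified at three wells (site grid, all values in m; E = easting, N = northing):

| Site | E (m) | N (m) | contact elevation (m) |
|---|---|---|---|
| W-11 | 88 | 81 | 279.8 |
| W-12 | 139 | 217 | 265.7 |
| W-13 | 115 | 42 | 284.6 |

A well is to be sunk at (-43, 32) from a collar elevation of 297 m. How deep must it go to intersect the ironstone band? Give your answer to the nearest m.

Two edge vectors: W-11→W-12 = (51, 136, -14.1), W-11→W-13 = (27, -39, 4.8).
Normal n = (W-11→W-12) × (W-11→W-13) = (102.9, -625.5, -5661).
So ∂z/∂E = −n_x/n_z = 0.01818 and ∂z/∂N = −n_y/n_z = −0.11049.
Intercept c from W-11: 279.8 − 1.60 + 8.95 = 287.15.
At (-43, 32): z_contact = −0.8 − 3.5 + 287.15 = 282.8 m.
Depth below ground = 297 − 282.8 = 14 m.

14 m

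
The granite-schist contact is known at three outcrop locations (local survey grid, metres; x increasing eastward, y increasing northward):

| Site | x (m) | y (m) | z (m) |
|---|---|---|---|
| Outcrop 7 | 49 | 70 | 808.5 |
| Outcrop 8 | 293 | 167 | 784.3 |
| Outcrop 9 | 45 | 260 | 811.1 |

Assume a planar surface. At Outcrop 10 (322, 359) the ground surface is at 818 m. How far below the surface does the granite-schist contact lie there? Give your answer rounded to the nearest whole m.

Two edge vectors: Outcrop 7→Outcrop 8 = (244, 97, -24.2), Outcrop 7→Outcrop 9 = (-4, 190, 2.6).
Normal n = (Outcrop 7→Outcrop 8) × (Outcrop 7→Outcrop 9) = (4850.2, -537.6, 46748).
So ∂z/∂x = −n_x/n_z = −0.10375 and ∂z/∂y = −n_y/n_z = 0.01150.
Intercept c from Outcrop 7: 808.5 + 5.08 − 0.80 = 812.78.
At (322, 359): z_contact = −33.4 + 4.1 + 812.78 = 783.5 m.
Depth below ground = 818 − 783.5 = 35 m.

35 m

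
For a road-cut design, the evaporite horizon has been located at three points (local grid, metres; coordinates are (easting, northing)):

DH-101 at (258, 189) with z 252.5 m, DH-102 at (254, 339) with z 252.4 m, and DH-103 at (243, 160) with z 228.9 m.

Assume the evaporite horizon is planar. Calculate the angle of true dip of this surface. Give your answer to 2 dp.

56.27°

Two edge vectors: DH-101→DH-102 = (-4, 150, -0.1), DH-101→DH-103 = (-15, -29, -23.6).
Normal n = (DH-101→DH-102) × (DH-101→DH-103) = (-3542.9, -92.9, 2366).
So ∂z/∂E = −n_x/n_z = 1.49742 and ∂z/∂N = −n_y/n_z = 0.03926.
Gradient magnitude |∇z| = √(a² + b²) = √(2.24227 + 0.00154) = 1.49794.
True dip = arctan(1.49794) = 56.27°, dipping toward W (azimuth ≈ 268°).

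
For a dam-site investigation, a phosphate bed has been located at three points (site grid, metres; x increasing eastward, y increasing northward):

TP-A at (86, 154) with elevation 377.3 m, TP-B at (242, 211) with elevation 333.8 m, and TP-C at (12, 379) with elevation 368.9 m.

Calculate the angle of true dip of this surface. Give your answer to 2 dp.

14.75°

Let the plane be z = a·x + b·y + c.
TP-B−TP-A: 156a + 57b = −43.5;  TP-C−TP-A: −74a + 225b = −8.4.
Solving gives a = −0.23675, b = −0.11520.
Gradient magnitude |∇z| = √(a² + b²) = √(0.05605 + 0.01327) = 0.26329.
True dip = arctan(0.26329) = 14.75°, dipping toward ENE (azimuth ≈ 064°).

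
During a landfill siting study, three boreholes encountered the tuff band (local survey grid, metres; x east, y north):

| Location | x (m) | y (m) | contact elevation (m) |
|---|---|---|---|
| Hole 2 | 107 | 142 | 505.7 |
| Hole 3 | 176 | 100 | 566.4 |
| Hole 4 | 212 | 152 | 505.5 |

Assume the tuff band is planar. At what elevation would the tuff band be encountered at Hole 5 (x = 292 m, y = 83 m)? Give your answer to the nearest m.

601 m

Let the plane be z = a·x + b·y + c.
Hole 3−Hole 2: 69a − 42b = 60.7;  Hole 4−Hole 2: 105a + 10b = −0.2.
Solving gives a = 0.11737, b = −1.25241.
Then c = 505.7 − a·107 − b·142 = 670.98.
At (292, 83): z = 34.3 − 104.0 + 670.98 = 601.3 m.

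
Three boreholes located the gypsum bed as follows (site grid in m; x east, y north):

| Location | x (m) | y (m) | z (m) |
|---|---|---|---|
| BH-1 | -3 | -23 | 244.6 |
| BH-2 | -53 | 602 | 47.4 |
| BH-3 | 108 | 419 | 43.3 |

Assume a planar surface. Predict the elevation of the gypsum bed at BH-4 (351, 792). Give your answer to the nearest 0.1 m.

Two edge vectors: BH-1→BH-2 = (-50, 625, -197.2), BH-1→BH-3 = (111, 442, -201.3).
Normal n = (BH-1→BH-2) × (BH-1→BH-3) = (-38650.1, -31954.2, -91475).
So ∂z/∂x = −n_x/n_z = −0.42252 and ∂z/∂y = −n_y/n_z = −0.34932.
Intercept c from BH-1: 244.6 − 1.27 − 8.03 = 235.30.
At (351, 792): z = −148.3 − 276.7 + 235.30 = -189.7 m.

-189.7 m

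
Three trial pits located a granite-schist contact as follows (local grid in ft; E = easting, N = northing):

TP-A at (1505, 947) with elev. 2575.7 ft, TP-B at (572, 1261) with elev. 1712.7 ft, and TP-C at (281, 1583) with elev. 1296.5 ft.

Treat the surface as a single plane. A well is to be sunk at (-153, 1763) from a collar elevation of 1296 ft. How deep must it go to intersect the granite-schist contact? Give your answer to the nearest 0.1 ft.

Let the plane be z = a·E + b·N + c.
TP-B−TP-A: −933a + 314b = −863;  TP-C−TP-A: −1224a + 636b = −1279.2.
Solving gives a = 0.704127, b = −0.656208.
Then c = 2575.7 − a·1505 − b·947 = 2137.42.
At (-153, 1763): z_contact = −107.73 − 1156.89 + 2137.42 = 872.79 ft.
Depth below ground = 1296 − 872.79 = 423.2 ft.

423.2 ft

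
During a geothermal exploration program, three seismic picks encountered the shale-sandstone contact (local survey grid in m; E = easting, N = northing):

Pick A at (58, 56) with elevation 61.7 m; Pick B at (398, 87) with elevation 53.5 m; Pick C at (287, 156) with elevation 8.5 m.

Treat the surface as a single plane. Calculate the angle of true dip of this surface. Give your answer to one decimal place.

Let the plane be z = a·E + b·N + c.
Pick B−Pick A: 340a + 31b = −8.2;  Pick C−Pick A: 229a + 100b = −53.2.
Solving gives a = 0.03082, b = −0.60259.
Gradient magnitude |∇z| = √(a² + b²) = √(0.00095 + 0.36311) = 0.60338.
True dip = arctan(0.60338) = 31.1°, dipping toward N (azimuth ≈ 357°).

31.1°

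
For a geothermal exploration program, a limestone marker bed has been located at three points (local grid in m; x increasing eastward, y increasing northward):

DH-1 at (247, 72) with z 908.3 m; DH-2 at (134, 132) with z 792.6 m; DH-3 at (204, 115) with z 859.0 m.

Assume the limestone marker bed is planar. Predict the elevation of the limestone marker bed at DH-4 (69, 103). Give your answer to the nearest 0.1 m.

Two edge vectors: DH-1→DH-2 = (-113, 60, -115.7), DH-1→DH-3 = (-43, 43, -49.3).
Normal n = (DH-1→DH-2) × (DH-1→DH-3) = (2017.1, -595.8, -2279).
So ∂z/∂x = −n_x/n_z = 0.88508 and ∂z/∂y = −n_y/n_z = −0.26143.
Intercept c from DH-1: 908.3 − 218.62 + 18.82 = 708.51.
At (69, 103): z = 61.1 − 26.9 + 708.51 = 742.7 m.

742.7 m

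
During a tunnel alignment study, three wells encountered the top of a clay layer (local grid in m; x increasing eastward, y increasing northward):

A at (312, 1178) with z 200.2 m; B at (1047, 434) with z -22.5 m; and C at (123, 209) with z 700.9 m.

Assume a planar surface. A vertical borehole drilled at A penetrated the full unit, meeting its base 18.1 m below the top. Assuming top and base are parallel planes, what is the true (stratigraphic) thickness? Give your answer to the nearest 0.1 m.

14.2 m

Let the plane be z = a·x + b·y + c.
B−A: 735a − 744b = −222.7;  C−A: −189a − 969b = 500.7.
Solving gives a = −0.68984, b = −0.38217.
|∇z| = √(a²+b²) = 0.78863, so dip δ = arctan(0.78863) = 38.26°.
True thickness = vertical thickness × cos δ = 18.1 × cos 38.26° = 14.2 m.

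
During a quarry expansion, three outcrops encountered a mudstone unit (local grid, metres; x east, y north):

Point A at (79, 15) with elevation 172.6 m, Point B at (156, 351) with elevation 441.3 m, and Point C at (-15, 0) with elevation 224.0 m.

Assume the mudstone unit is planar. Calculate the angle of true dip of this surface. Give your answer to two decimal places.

Let the plane be z = a·x + b·y + c.
Point B−Point A: 77a + 336b = 268.7;  Point C−Point A: −94a − 15b = 51.4.
Solving gives a = −0.70002, b = 0.96012.
Gradient magnitude |∇z| = √(a² + b²) = √(0.49003 + 0.92184) = 1.18822.
True dip = arctan(1.18822) = 49.92°, dipping toward SE (azimuth ≈ 144°).

49.92°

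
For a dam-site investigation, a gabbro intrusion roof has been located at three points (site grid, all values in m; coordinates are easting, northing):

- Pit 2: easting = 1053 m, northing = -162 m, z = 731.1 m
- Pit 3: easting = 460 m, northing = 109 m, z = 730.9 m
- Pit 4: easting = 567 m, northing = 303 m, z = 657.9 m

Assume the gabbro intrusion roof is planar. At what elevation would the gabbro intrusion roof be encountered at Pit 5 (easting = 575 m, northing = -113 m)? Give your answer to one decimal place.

Let the plane be z = a·easting + b·northing + c.
Pit 3−Pit 2: −593a + 271b = −0.2;  Pit 4−Pit 2: −486a + 465b = −73.2.
Solving gives a = −0.137075, b = −0.300685.
Then c = 731.1 − a·1053 − b·-162 = 826.73.
At (575, -113): z = −78.8 + 34.0 + 826.73 = 781.9 m.

781.9 m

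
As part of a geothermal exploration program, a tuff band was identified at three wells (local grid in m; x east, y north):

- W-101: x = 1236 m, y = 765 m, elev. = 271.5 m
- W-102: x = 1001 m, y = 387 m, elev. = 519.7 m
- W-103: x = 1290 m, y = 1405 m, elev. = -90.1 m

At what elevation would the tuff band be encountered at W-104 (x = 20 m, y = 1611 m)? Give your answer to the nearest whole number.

Two edge vectors: W-101→W-102 = (-235, -378, 248.2), W-101→W-103 = (54, 640, -361.6).
Normal n = (W-101→W-102) × (W-101→W-103) = (-22163.2, -71573.2, -129988).
So ∂z/∂x = −n_x/n_z = −0.17050 and ∂z/∂y = −n_y/n_z = −0.55061.
Intercept c from W-101: 271.5 + 210.74 + 421.22 = 903.46.
At (20, 1611): z = −3.4 − 887.0 + 903.46 = 13.0 m.

13 m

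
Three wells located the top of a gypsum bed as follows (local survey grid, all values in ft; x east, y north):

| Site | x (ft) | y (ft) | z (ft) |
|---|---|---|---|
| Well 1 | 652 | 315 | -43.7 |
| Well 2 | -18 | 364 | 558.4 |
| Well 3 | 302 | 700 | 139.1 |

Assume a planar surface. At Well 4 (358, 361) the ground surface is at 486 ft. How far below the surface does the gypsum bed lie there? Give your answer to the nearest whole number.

Let the plane be z = a·x + b·y + c.
Well 2−Well 1: −670a + 49b = 602.1;  Well 3−Well 1: −350a + 385b = 182.8.
Solving gives a = −0.92546, b = −0.36652.
Then c = -43.7 − a·652 − b·315 = 675.16.
At (358, 361): z_contact = −331.3 − 132.3 + 675.16 = 211.5 ft.
Depth below ground = 486 − 211.5 = 274 ft.

274 ft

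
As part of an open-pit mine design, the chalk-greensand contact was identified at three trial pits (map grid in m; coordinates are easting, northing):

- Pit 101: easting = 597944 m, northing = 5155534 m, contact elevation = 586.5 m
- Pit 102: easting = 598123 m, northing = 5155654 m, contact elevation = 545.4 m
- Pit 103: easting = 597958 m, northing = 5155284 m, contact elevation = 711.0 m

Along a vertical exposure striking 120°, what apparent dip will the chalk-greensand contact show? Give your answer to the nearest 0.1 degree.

Two edge vectors: Pit 101→Pit 102 = (179, 120, -41.1), Pit 101→Pit 103 = (14, -250, 124.5).
Normal n = (Pit 101→Pit 102) × (Pit 101→Pit 103) = (4665, -22860.9, -46430).
So ∂z/∂easting = −n_x/n_z = 0.10047 and ∂z/∂northing = −n_y/n_z = −0.49237.
Unit vector along 120° is (sin 120°, cos 120°) = (0.8660, -0.5000).
Slope in that direction = a·(0.8660) + b·(-0.5000) = 0.33320.
Apparent dip = arctan|0.33320| = 18.4° (true dip is 26.7°, so apparent ≤ true as expected).

18.4°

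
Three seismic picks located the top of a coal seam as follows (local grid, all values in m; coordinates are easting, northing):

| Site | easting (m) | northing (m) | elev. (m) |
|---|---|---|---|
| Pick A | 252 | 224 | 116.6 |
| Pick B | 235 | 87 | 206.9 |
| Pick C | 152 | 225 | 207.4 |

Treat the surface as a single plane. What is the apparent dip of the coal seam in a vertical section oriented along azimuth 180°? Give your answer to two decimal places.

28.62°

Two edge vectors: Pick A→Pick B = (-17, -137, 90.3), Pick A→Pick C = (-100, 1, 90.8).
Normal n = (Pick A→Pick B) × (Pick A→Pick C) = (-12529.9, -7486.4, -13717).
So ∂z/∂easting = −n_x/n_z = −0.91346 and ∂z/∂northing = −n_y/n_z = −0.54578.
Unit vector along 180° is (sin 180°, cos 180°) = (0.0000, -1.0000).
Slope in that direction = a·(0.0000) + b·(-1.0000) = 0.54578.
Apparent dip = arctan|0.54578| = 28.62° (true dip is 46.8°, so apparent ≤ true as expected).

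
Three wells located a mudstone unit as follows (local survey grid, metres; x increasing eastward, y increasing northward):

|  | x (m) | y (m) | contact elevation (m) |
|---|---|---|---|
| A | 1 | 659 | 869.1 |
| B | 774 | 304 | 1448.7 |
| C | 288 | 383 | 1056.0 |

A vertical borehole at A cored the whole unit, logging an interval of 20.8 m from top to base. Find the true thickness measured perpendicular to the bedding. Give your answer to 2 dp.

Let the plane be z = a·x + b·y + c.
B−A: 773a − 355b = 579.6;  C−A: 287a − 276b = 186.9.
Solving gives a = 0.83992, b = 0.19622.
|∇z| = √(a²+b²) = 0.86254, so dip δ = arctan(0.86254) = 40.78°.
True thickness = vertical thickness × cos δ = 20.8 × cos 40.78° = 15.75 m.

15.75 m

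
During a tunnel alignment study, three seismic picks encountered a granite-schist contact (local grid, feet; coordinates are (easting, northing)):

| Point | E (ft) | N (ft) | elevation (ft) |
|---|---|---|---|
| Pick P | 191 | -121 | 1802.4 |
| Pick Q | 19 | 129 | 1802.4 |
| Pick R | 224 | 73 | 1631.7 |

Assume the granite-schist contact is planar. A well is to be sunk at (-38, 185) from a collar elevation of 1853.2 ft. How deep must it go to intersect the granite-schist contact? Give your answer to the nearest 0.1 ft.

Two edge vectors: Pick P→Pick Q = (-172, 250, 0), Pick P→Pick R = (33, 194, -170.7).
Normal n = (Pick P→Pick Q) × (Pick P→Pick R) = (-42675, -29360.4, -41618).
So ∂z/∂E = −n_x/n_z = −1.02540 and ∂z/∂N = −n_y/n_z = −0.70547.
Intercept c from Pick P: 1802.4 + 195.85 − 85.36 = 1912.89.
At (-38, 185): z_contact = 38.97 − 130.51 + 1912.89 = 1821.34 ft.
Depth below ground = 1853.2 − 1821.34 = 31.9 ft.

31.9 ft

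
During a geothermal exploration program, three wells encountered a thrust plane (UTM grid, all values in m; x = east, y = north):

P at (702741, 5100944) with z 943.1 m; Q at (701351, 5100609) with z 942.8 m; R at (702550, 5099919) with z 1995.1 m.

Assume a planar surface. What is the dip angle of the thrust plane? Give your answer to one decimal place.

Two edge vectors: P→Q = (-1390, -335, -0.3), P→R = (-191, -1025, 1052).
Normal n = (P→Q) × (P→R) = (-352727.5, 1462337.3, 1360765).
So ∂z/∂x = −n_x/n_z = 0.25921 and ∂z/∂y = −n_y/n_z = −1.07464.
Gradient magnitude |∇z| = √(a² + b²) = √(0.06719 + 1.15486) = 1.10546.
True dip = arctan(1.10546) = 47.9°, dipping toward NNW (azimuth ≈ 346°).

47.9°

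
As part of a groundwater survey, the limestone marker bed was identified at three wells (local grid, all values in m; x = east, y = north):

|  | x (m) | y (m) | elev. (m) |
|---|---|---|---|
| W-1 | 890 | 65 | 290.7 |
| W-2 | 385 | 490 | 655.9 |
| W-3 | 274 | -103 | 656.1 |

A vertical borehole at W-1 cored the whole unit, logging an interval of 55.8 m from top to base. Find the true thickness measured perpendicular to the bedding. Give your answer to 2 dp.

Let the plane be z = a·x + b·y + c.
W-2−W-1: −505a + 425b = 365.2;  W-3−W-1: −616a − 168b = 365.4.
Solving gives a = −0.62500, b = 0.11665.
|∇z| = √(a²+b²) = 0.63579, so dip δ = arctan(0.63579) = 32.45°.
True thickness = vertical thickness × cos δ = 55.8 × cos 32.45° = 47.09 m.

47.09 m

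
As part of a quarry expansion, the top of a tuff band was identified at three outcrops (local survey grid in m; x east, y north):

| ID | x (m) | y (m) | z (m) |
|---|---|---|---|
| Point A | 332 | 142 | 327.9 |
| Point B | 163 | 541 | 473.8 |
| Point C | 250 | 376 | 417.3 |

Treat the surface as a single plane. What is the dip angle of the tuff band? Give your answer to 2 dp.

27.12°

Two edge vectors: Point A→Point B = (-169, 399, 145.9), Point A→Point C = (-82, 234, 89.4).
Normal n = (Point A→Point B) × (Point A→Point C) = (1530, 3144.8, -6828).
So ∂z/∂x = −n_x/n_z = 0.22408 and ∂z/∂y = −n_y/n_z = 0.46057.
Gradient magnitude |∇z| = √(a² + b²) = √(0.05021 + 0.21213) = 0.51219.
True dip = arctan(0.51219) = 27.12°, dipping toward SSW (azimuth ≈ 206°).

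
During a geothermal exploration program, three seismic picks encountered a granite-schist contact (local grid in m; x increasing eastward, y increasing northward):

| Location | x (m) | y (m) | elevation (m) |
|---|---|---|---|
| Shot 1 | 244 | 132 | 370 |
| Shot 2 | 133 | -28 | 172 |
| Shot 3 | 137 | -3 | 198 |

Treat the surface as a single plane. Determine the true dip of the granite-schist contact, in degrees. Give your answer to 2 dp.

Two edge vectors: Shot 1→Shot 2 = (-111, -160, -198), Shot 1→Shot 3 = (-107, -135, -172).
Normal n = (Shot 1→Shot 2) × (Shot 1→Shot 3) = (790, 2094, -2135).
So ∂z/∂x = −n_x/n_z = 0.37002 and ∂z/∂y = −n_y/n_z = 0.98080.
Gradient magnitude |∇z| = √(a² + b²) = √(0.13692 + 0.96196) = 1.04827.
True dip = arctan(1.04827) = 46.35°, dipping toward SSW (azimuth ≈ 201°).

46.35°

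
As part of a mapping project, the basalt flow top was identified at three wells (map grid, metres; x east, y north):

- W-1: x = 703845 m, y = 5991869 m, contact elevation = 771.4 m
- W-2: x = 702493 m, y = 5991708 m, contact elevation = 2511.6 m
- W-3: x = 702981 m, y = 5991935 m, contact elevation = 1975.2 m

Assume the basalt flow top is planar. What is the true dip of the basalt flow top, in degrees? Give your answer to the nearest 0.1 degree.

Let the plane be z = a·x + b·y + c.
W-2−W-1: −1352a − 161b = 1740.2;  W-3−W-1: −864a + 66b = 1203.8.
Solving gives a = −1.35180, b = 0.54308.
Gradient magnitude |∇z| = √(a² + b²) = √(1.82737 + 0.29494) = 1.45681.
True dip = arctan(1.45681) = 55.5°, dipping toward ESE (azimuth ≈ 112°).

55.5°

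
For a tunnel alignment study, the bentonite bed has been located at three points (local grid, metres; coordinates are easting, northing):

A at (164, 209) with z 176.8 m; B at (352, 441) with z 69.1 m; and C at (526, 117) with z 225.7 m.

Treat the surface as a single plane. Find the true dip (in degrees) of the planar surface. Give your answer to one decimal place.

25.5°

Two edge vectors: A→B = (188, 232, -107.7), A→C = (362, -92, 48.9).
Normal n = (A→B) × (A→C) = (1436.4, -48180.6, -101280).
So ∂z/∂easting = −n_x/n_z = 0.01418 and ∂z/∂northing = −n_y/n_z = −0.47572.
Gradient magnitude |∇z| = √(a² + b²) = √(0.00020 + 0.22631) = 0.47593.
True dip = arctan(0.47593) = 25.5°, dipping toward N (azimuth ≈ 358°).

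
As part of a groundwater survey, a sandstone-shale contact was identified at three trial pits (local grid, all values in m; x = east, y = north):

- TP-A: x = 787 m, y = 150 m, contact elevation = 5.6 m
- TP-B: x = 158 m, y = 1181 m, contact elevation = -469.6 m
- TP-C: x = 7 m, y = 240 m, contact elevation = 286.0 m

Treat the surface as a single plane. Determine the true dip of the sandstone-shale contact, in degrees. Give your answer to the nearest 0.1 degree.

Two edge vectors: TP-A→TP-B = (-629, 1031, -475.2), TP-A→TP-C = (-780, 90, 280.4).
Normal n = (TP-A→TP-B) × (TP-A→TP-C) = (331860.4, 547027.6, 747570).
So ∂z/∂x = −n_x/n_z = −0.44392 and ∂z/∂y = −n_y/n_z = −0.73174.
Gradient magnitude |∇z| = √(a² + b²) = √(0.19706 + 0.53544) = 0.85587.
True dip = arctan(0.85587) = 40.6°, dipping toward NNE (azimuth ≈ 031°).

40.6°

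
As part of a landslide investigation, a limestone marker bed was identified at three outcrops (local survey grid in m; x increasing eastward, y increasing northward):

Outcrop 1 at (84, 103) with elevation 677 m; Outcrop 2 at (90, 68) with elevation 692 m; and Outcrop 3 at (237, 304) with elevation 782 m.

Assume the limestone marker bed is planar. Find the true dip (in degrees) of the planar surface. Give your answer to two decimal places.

46.42°

Let the plane be z = a·x + b·y + c.
Outcrop 2−Outcrop 1: 6a − 35b = 15;  Outcrop 3−Outcrop 1: 153a + 201b = 105.
Solving gives a = 1.01966, b = −0.25377.
Gradient magnitude |∇z| = √(a² + b²) = √(1.03971 + 0.06440) = 1.05077.
True dip = arctan(1.05077) = 46.42°, dipping toward WNW (azimuth ≈ 284°).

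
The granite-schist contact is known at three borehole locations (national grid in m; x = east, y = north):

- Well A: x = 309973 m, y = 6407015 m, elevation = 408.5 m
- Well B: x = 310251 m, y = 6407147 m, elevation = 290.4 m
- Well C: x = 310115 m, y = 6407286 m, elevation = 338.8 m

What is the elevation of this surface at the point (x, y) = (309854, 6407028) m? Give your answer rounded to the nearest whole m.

Two edge vectors: Well A→Well B = (278, 132, -118.1), Well A→Well C = (142, 271, -69.7).
Normal n = (Well A→Well B) × (Well A→Well C) = (22804.7, 2606.4, 56594).
So ∂z/∂x = −n_x/n_z = −0.40295261 and ∂z/∂y = −n_y/n_z = −0.04605435.
Intercept c from Well A: 408.5 + 124904.43 + 295070.92 = 420383.85.
At (309854, 6407028): z = −124856.5 − 295071.5 + 420383.85 = 455.9 m.

456 m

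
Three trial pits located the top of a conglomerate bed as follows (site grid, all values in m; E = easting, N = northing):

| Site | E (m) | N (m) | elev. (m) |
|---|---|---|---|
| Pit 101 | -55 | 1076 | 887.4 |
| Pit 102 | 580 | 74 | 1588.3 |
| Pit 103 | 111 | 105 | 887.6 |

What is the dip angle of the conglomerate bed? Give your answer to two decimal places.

Let the plane be z = a·E + b·N + c.
Pit 102−Pit 101: 635a − 1002b = 700.9;  Pit 103−Pit 101: 166a − 971b = 0.2.
Solving gives a = 1.51109, b = 0.25813.
Gradient magnitude |∇z| = √(a² + b²) = √(2.28340 + 0.06663) = 1.53298.
True dip = arctan(1.53298) = 56.88°, dipping toward W (azimuth ≈ 260°).

56.88°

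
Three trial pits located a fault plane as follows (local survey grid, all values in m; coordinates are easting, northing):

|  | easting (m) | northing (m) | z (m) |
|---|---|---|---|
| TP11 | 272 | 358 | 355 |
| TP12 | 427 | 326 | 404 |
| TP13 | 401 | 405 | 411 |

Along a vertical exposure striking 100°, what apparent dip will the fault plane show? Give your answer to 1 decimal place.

Two edge vectors: TP11→TP12 = (155, -32, 49), TP11→TP13 = (129, 47, 56).
Normal n = (TP11→TP12) × (TP11→TP13) = (-4095, -2359, 11413).
So ∂z/∂easting = −n_x/n_z = 0.35880 and ∂z/∂northing = −n_y/n_z = 0.20669.
Unit vector along 100° is (sin 100°, cos 100°) = (0.9848, -0.1736).
Slope in that direction = a·(0.9848) + b·(-0.1736) = 0.31746.
Apparent dip = arctan|0.31746| = 17.6° (true dip is 22.5°, so apparent ≤ true as expected).

17.6°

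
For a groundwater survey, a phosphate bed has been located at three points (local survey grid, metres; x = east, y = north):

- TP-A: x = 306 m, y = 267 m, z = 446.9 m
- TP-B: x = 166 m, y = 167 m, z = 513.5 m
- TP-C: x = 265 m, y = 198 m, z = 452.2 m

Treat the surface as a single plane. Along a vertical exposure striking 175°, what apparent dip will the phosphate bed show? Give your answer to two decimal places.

Two edge vectors: TP-A→TP-B = (-140, -100, 66.6), TP-A→TP-C = (-41, -69, 5.3).
Normal n = (TP-A→TP-B) × (TP-A→TP-C) = (4065.4, -1988.6, 5560).
So ∂z/∂x = −n_x/n_z = −0.73119 and ∂z/∂y = −n_y/n_z = 0.35766.
Unit vector along 175° is (sin 175°, cos 175°) = (0.0872, -0.9962).
Slope in that direction = a·(0.0872) + b·(-0.9962) = −0.42003.
Apparent dip = arctan|0.42003| = 22.78° (true dip is 39.1°, so apparent ≤ true as expected).

22.78°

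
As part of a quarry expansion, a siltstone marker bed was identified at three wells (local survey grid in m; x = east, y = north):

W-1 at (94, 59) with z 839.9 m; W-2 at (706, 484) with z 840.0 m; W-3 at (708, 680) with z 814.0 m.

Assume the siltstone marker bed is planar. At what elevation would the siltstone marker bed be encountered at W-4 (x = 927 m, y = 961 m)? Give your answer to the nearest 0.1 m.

Let the plane be z = a·x + b·y + c.
W-2−W-1: 612a + 425b = 0.1;  W-3−W-1: 614a + 621b = −25.9.
Solving gives a = 0.09294, b = −0.13360.
Then c = 839.9 − a·94 − b·59 = 839.05.
At (927, 961): z = 86.2 − 128.4 + 839.05 = 796.8 m.

796.8 m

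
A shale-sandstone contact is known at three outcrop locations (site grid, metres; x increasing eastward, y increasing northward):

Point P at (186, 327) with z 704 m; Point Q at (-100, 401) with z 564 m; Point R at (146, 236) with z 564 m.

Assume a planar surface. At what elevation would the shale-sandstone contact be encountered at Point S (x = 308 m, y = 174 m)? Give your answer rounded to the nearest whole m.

619 m

Let the plane be z = a·x + b·y + c.
Point Q−Point P: −286a + 74b = −140;  Point R−Point P: −40a − 91b = −140.
Solving gives a = 0.79694, b = 1.18816.
Then c = 704 − a·186 − b·327 = 167.24.
At (308, 174): z = 245.5 + 206.7 + 167.24 = 619.4 m.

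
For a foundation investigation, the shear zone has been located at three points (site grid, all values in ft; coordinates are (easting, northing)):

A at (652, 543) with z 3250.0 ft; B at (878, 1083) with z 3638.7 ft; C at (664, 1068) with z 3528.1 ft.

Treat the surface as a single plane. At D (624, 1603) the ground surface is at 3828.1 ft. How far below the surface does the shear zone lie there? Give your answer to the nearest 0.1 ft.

41.7 ft

Let the plane be z = a·E + b·N + c.
B−A: 226a + 540b = 388.7;  C−A: 12a + 525b = 278.1.
Solving gives a = 0.480463, b = 0.518732.
Then c = 3250 − a·652 − b·543 = 2655.07.
At (624, 1603): z_contact = 299.81 + 831.53 + 2655.07 = 3786.40 ft.
Depth below ground = 3828.1 − 3786.40 = 41.7 ft.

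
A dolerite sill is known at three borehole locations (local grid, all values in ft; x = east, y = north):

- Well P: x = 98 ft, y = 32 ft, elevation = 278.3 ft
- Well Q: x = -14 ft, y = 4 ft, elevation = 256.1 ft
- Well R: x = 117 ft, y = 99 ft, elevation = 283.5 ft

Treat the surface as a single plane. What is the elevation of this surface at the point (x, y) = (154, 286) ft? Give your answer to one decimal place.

294.9 ft

Two edge vectors: Well P→Well Q = (-112, -28, -22.2), Well P→Well R = (19, 67, 5.2).
Normal n = (Well P→Well Q) × (Well P→Well R) = (1341.8, 160.6, -6972).
So ∂z/∂x = −n_x/n_z = 0.19246 and ∂z/∂y = −n_y/n_z = 0.02303.
Intercept c from Well P: 278.3 − 18.86 − 0.74 = 258.70.
At (154, 286): z = 29.6 + 6.6 + 258.70 = 294.9 ft.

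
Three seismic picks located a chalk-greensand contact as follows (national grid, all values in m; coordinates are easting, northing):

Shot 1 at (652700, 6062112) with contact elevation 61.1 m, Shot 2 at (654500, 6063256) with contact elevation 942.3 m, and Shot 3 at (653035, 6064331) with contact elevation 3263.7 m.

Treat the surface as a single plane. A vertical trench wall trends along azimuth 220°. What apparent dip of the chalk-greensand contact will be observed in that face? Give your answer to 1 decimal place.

Let the plane be z = a·easting + b·northing + c.
Shot 2−Shot 1: 1800a + 1144b = 881.2;  Shot 3−Shot 1: 335a + 2219b = 3202.6.
Solving gives a = −0.47311, b = 1.51469.
Unit vector along 220° is (sin 220°, cos 220°) = (-0.6428, -0.7660).
Slope in that direction = a·(-0.6428) + b·(-0.7660) = −0.85621.
Apparent dip = arctan|0.85621| = 40.6° (true dip is 57.8°, so apparent ≤ true as expected).

40.6°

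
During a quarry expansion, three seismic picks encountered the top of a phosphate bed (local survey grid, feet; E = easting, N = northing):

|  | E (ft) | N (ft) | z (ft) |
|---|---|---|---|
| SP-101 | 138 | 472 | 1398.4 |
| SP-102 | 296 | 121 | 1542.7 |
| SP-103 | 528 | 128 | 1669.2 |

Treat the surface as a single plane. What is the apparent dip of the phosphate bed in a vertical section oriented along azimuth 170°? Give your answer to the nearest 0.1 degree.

Two edge vectors: SP-101→SP-102 = (158, -351, 144.3), SP-101→SP-103 = (390, -344, 270.8).
Normal n = (SP-101→SP-102) × (SP-101→SP-103) = (-45411.6, 13490.6, 82538).
So ∂z/∂E = −n_x/n_z = 0.55019 and ∂z/∂N = −n_y/n_z = −0.16345.
Unit vector along 170° is (sin 170°, cos 170°) = (0.1736, -0.9848).
Slope in that direction = a·(0.1736) + b·(-0.9848) = 0.25650.
Apparent dip = arctan|0.25650| = 14.4° (true dip is 29.9°, so apparent ≤ true as expected).

14.4°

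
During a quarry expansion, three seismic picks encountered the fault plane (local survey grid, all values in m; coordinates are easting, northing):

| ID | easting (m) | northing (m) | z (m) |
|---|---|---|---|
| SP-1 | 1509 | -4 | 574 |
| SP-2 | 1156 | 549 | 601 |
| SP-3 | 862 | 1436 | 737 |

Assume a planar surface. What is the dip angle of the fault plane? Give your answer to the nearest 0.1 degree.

Let the plane be z = a·easting + b·northing + c.
SP-2−SP-1: −353a + 553b = 27;  SP-3−SP-1: −647a + 1440b = 163.
Solving gives a = 0.34053, b = 0.26619.
Gradient magnitude |∇z| = √(a² + b²) = √(0.11596 + 0.07086) = 0.43222.
True dip = arctan(0.43222) = 23.4°, dipping toward SW (azimuth ≈ 232°).

23.4°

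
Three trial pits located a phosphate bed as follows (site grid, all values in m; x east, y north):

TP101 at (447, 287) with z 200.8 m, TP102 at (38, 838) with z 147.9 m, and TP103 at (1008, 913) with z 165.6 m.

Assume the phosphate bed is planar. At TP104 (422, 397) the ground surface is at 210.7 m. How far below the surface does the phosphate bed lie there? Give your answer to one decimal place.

19.1 m

Let the plane be z = a·x + b·y + c.
TP102−TP101: −409a + 551b = −52.9;  TP103−TP101: 561a + 626b = −35.2.
Solving gives a = 0.024277, b = −0.077987.
Then c = 200.8 − a·447 − b·287 = 212.33.
At (422, 397): z_contact = 10.25 − 30.96 + 212.33 = 191.61 m.
Depth below ground = 210.7 − 191.61 = 19.1 m.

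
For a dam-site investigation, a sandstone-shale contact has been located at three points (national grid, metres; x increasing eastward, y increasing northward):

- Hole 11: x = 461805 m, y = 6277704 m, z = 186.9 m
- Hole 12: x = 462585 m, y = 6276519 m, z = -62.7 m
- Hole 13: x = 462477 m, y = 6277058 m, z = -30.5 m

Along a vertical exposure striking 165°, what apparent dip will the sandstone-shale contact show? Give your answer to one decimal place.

Let the plane be z = a·x + b·y + c.
Hole 12−Hole 11: 780a − 1185b = −249.6;  Hole 13−Hole 11: 672a − 646b = −217.4.
Solving gives a = −0.32956, b = −0.00629.
Unit vector along 165° is (sin 165°, cos 165°) = (0.2588, -0.9659).
Slope in that direction = a·(0.2588) + b·(-0.9659) = −0.07922.
Apparent dip = arctan|0.07922| = 4.5° (true dip is 18.2°, so apparent ≤ true as expected).

4.5°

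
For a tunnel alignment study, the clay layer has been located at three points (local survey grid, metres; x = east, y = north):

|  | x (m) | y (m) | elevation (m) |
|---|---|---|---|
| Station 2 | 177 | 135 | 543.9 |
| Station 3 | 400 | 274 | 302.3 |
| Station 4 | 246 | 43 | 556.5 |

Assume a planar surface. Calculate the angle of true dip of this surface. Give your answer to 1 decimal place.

43.2°

Two edge vectors: Station 2→Station 3 = (223, 139, -241.6), Station 2→Station 4 = (69, -92, 12.6).
Normal n = (Station 2→Station 3) × (Station 2→Station 4) = (-20475.8, -19480.2, -30107).
So ∂z/∂x = −n_x/n_z = −0.68010 and ∂z/∂y = −n_y/n_z = −0.64703.
Gradient magnitude |∇z| = √(a² + b²) = √(0.46254 + 0.41865) = 0.93872.
True dip = arctan(0.93872) = 43.2°, dipping toward NE (azimuth ≈ 046°).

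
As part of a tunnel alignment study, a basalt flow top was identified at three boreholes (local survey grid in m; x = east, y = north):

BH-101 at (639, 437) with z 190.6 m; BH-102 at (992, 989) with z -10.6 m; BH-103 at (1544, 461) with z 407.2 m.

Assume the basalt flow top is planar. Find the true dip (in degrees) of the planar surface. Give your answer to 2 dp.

Let the plane be z = a·x + b·y + c.
BH-102−BH-101: 353a + 552b = −201.2;  BH-103−BH-101: 905a + 24b = 216.6.
Solving gives a = 0.25330, b = −0.52648.
Gradient magnitude |∇z| = √(a² + b²) = √(0.06416 + 0.27718) = 0.58424.
True dip = arctan(0.58424) = 30.30°, dipping toward NNW (azimuth ≈ 334°).

30.30°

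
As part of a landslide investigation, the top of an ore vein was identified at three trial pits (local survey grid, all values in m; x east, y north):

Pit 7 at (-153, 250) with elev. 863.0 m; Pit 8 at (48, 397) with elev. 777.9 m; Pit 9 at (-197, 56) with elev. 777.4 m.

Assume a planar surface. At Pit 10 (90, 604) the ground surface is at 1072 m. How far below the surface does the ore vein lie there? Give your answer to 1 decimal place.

Two edge vectors: Pit 7→Pit 8 = (201, 147, -85.1), Pit 7→Pit 9 = (-44, -194, -85.6).
Normal n = (Pit 7→Pit 8) × (Pit 7→Pit 9) = (-29092.6, 20950, -32526).
So ∂z/∂x = −n_x/n_z = −0.89444 and ∂z/∂y = −n_y/n_z = 0.64410.
Intercept c from Pit 7: 863 − 136.85 − 161.03 = 565.13.
At (90, 604): z_contact = −80.50 + 389.04 + 565.13 = 873.66 m.
Depth below ground = 1072 − 873.66 = 198.3 m.

198.3 m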